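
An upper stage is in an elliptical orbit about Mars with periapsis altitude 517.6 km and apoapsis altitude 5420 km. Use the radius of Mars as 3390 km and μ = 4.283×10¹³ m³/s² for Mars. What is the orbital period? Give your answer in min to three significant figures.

r_p = 3390 + 517.6 = 3907.6 km = 3.9076×10⁶ m.
r_a = 3390 + 5420 = 8810.0 km = 8.8100×10⁶ m.
Semi-major axis a = (r_p + r_a)/2 = (3907.6 + 8810.0)/2 = 6358.8 km = 6.359×10⁶ m.
By Kepler's third law T = 2π√(a³/μ) = 2π × 2.450×10³ = 1.539×10⁴ s.
= 256.6 min.

T ≈ 257 min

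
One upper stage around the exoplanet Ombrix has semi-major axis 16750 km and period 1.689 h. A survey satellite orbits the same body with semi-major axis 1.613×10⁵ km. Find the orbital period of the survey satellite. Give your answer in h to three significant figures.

Kepler's third law: T² ∝ a³, so T₂ = T₁ (a₂/a₁)^(3/2).
a₂/a₁ = 9.630, (a₂/a₁)^(3/2) = 29.88.
T₂ = 1.689 × 29.88 = 50.47 h.

T₂ ≈ 50.5 h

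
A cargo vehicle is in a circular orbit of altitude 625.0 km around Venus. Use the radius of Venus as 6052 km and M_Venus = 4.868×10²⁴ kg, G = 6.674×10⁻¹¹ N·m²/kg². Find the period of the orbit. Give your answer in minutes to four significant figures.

μ = GM = 6.674×10⁻¹¹ × 4.868×10²⁴ = 3.249×10¹⁴ m³/s².
r = 6052 + 625.0 = 6677.0 km = 6.6770×10⁶ m.
Kepler's third law: T = 2π√(r³/μ) = 2π√((6.677×10⁶)³ / 3.249×10¹⁴).
r³/μ = 9.162×10⁵ s², so T = 2π × 9.572×10² = 6.014×10³ s.
Converting: 6.014×10³ s ÷ 60.00 = 100.2 minutes.

T ≈ 100.2 minutes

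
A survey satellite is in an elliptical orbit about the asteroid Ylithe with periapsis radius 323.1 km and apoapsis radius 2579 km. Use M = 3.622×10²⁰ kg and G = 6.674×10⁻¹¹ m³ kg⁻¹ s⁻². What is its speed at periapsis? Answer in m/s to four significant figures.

μ = GM = 6.674×10⁻¹¹ × 3.622×10²⁰ = 2.417×10¹⁰ m³/s².
Semi-major axis a = (r_p + r_a)/2 = 1451.0 km = 1.451×10⁶ m.
Vis-viva: v² = μ(2/r − 1/a) = 2.417×10¹⁰ × (6.190×10⁻⁶ − 6.892×10⁻⁷) = 1.330×10⁵ m²/s².
v = 364.7 m/s.

v ≈ 364.7 m/s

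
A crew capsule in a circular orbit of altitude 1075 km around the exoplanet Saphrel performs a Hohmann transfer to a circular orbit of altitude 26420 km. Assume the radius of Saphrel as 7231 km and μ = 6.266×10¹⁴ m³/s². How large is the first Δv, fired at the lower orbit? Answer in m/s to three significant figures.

Δv ≈ 2310 m/s

r₁ = 7231 + 1075 = 8306.0 km = 8.3060×10⁶ m.
r₂ = 7231 + 26420 = 33651 km = 3.3651×10⁷ m.
Transfer ellipse a_t = (r₁ + r₂)/2 = 2.098×10⁷ m.
At r₁: circular v_c1 = √(μ/r₁) = 8686 m/s; transfer-periapsis v_p = √[μ(2/r₁ − 1/a_t)] = 11000 m/s.
Δv₁ = v_p − v_c1 = 2315 m/s.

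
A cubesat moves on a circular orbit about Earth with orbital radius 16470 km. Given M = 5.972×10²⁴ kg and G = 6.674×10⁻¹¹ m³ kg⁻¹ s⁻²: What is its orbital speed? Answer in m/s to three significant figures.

μ = GM = 6.674×10⁻¹¹ × 5.972×10²⁴ = 3.986×10¹⁴ m³/s².
r = 16470 km = 1.647×10⁷ m.
For a circular orbit v = √(μ/r) = √(3.986×10¹⁴ / 1.647×10⁷) = √(2.420×10⁷) = 4919 m/s.

v ≈ 4920 m/s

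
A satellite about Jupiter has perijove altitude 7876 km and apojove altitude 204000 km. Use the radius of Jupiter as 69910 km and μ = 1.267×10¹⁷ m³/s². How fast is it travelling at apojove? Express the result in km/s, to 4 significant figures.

r_p = 69910 + 7876 = 77786 km = 7.7786×10⁷ m.
r_a = 69910 + 204000 = 273910 km = 2.7391×10⁸ m.
Semi-major axis a = (r_p + r_a)/2 = 1.7585×10⁵ km = 1.758×10⁸ m.
Vis-viva: v² = μ(2/r − 1/a) = 1.267×10¹⁷ × (7.302×10⁻⁹ − 5.687×10⁻⁹) = 2.046×10⁸ m²/s².
v = 14300 m/s = 14.30 km/s.

v ≈ 14.30 km/s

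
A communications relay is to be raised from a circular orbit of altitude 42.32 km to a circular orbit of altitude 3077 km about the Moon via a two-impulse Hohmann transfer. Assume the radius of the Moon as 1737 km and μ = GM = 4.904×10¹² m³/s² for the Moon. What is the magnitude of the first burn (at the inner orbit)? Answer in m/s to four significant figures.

Δv ≈ 346.0 m/s

r₁ = 1737 + 42.32 = 1779.3 km = 1.7793×10⁶ m.
r₂ = 1737 + 3077 = 4814.0 km = 4.8140×10⁶ m.
Transfer ellipse a_t = (r₁ + r₂)/2 = 3.297×10⁶ m.
At r₁: circular v_c1 = √(μ/r₁) = 1660 m/s; transfer-perilune v_p = √[μ(2/r₁ − 1/a_t)] = 2006 m/s.
Δv₁ = v_p − v_c1 = 346.0 m/s.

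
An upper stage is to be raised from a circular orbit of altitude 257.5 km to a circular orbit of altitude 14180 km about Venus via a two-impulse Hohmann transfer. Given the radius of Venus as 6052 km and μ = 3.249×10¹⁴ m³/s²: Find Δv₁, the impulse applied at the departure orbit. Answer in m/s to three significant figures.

Δv ≈ 1680 m/s

r₁ = 6052 + 257.5 = 6309.5 km = 6.3095×10⁶ m.
r₂ = 6052 + 14180 = 20232 km = 2.0232×10⁷ m.
Transfer ellipse a_t = (r₁ + r₂)/2 = 1.327×10⁷ m.
At r₁: circular v_c1 = √(μ/r₁) = 7176 m/s; transfer-periapsis v_p = √[μ(2/r₁ − 1/a_t)] = 8860 m/s.
Δv₁ = v_p − v_c1 = 1684 m/s.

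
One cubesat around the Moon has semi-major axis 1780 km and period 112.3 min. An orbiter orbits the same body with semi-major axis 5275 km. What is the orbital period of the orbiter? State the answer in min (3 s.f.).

T₂ ≈ 573 min

Kepler's third law: T² ∝ a³, so T₂ = T₁ (a₂/a₁)^(3/2).
a₂/a₁ = 2.963, (a₂/a₁)^(3/2) = 5.102.
T₂ = 112.3 × 5.102 = 572.9 min.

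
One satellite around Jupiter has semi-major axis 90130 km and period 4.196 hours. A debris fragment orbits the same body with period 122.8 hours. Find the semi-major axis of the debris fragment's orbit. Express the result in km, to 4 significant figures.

a₂ ≈ 8.559×10⁵ km

Kepler's third law: a³ ∝ T², so a₂ = a₁ (T₂/T₁)^(2/3).
T₂/T₁ = 29.27, (T₂/T₁)^(2/3) = 9.497.
a₂ = 90130 × 9.497 = 8.559×10⁵ km.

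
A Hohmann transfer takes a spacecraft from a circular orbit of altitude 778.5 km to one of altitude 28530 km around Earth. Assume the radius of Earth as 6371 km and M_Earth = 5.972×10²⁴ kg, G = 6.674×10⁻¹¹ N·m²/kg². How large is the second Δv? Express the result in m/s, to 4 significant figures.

Δv ≈ 1409 m/s

μ = GM = 6.674×10⁻¹¹ × 5.972×10²⁴ = 3.986×10¹⁴ m³/s².
r₁ = 6371 + 778.5 = 7149.5 km = 7.1495×10⁶ m.
r₂ = 6371 + 28530 = 34901 km = 3.4901×10⁷ m.
Transfer ellipse a_t = (r₁ + r₂)/2 = 2.103×10⁷ m.
At r₁: circular v_c1 = √(μ/r₁) = 7466 m/s; transfer-perigee v_p = √[μ(2/r₁ − 1/a_t)] = 9620 m/s.
At r₂: circular v_c2 = √(μ/r₂) = 3379 m/s; transfer-apogee v_a = √[μ(2/r₂ − 1/a_t)] = 1971 m/s.
Δv₂ = v_c2 − v_a = 1409 m/s.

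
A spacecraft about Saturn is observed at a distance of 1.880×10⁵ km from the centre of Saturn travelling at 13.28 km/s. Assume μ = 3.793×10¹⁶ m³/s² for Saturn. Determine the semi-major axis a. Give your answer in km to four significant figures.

a ≈ 1.670×10⁵ km

r = 1.880×10⁸ m.
Specific orbital energy ε = v²/2 − μ/r = (13280)²/2 − 3.793×10¹⁶/1.880×10⁸ = -1.136×10⁸ J/kg.
Since ε = −μ/(2a), a = −μ/(2ε) = 1.670×10⁸ m = 1.6698×10⁵ km.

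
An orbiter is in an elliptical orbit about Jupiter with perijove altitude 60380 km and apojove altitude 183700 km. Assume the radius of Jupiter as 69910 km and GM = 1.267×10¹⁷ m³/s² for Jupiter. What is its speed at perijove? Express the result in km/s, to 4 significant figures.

v ≈ 35.84 km/s

r_p = 69910 + 60380 = 130290 km = 1.3029×10⁸ m.
r_a = 69910 + 183700 = 253610 km = 2.5361×10⁸ m.
Semi-major axis a = (r_p + r_a)/2 = 1.9195×10⁵ km = 1.920×10⁸ m.
Vis-viva: v² = μ(2/r − 1/a) = 1.267×10¹⁷ × (1.535×10⁻⁸ − 5.210×10⁻⁹) = 1.285×10⁹ m²/s².
v = 35840 m/s = 35.84 km/s.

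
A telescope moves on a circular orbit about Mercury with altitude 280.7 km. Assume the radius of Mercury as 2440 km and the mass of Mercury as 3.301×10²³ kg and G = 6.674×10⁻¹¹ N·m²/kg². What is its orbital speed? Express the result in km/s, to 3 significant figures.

v ≈ 2.85 km/s

μ = GM = 6.674×10⁻¹¹ × 3.301×10²³ = 2.203×10¹³ m³/s².
r = 2440 + 280.7 = 2720.7 km = 2.7207×10⁶ m.
For a circular orbit v = √(μ/r) = √(2.203×10¹³ / 2.721×10⁶) = √(8.098×10⁶) = 2846 m/s.
That is 2.846 km/s.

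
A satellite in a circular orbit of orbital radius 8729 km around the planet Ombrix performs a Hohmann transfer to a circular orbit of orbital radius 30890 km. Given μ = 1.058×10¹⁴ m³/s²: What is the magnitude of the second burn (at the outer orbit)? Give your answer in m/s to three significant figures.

Δv ≈ 622 m/s

r₁ = 8729 km = 8.729×10⁶ m.
r₂ = 30890 km = 3.089×10⁷ m.
Transfer ellipse a_t = (r₁ + r₂)/2 = 1.981×10⁷ m.
At r₁: circular v_c1 = √(μ/r₁) = 3481 m/s; transfer-periapsis v_p = √[μ(2/r₁ − 1/a_t)] = 4347 m/s.
At r₂: circular v_c2 = √(μ/r₂) = 1851 m/s; transfer-apoapsis v_a = √[μ(2/r₂ − 1/a_t)] = 1229 m/s.
Δv₂ = v_c2 − v_a = 622.2 m/s.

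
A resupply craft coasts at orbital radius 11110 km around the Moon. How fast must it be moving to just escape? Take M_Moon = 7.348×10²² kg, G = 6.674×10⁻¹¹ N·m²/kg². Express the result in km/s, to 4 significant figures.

v_esc ≈ 0.9396 km/s

μ = GM = 6.674×10⁻¹¹ × 7.348×10²² = 4.904×10¹² m³/s².
r = 11110 km = 1.111×10⁷ m.
Escape speed v_esc = √(2μ/r) = √(2 × 4.904×10¹² / 1.111×10⁷) = √(8.828×10⁵) = 939.6 m/s.
= 0.9396 km/s.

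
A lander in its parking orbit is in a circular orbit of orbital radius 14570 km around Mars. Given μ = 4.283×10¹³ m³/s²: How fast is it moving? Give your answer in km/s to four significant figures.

v ≈ 1.715 km/s

r = 14570 km = 1.457×10⁷ m.
For a circular orbit v = √(μ/r) = √(4.283×10¹³ / 1.457×10⁷) = √(2.940×10⁶) = 1715 m/s.
That is 1.715 km/s.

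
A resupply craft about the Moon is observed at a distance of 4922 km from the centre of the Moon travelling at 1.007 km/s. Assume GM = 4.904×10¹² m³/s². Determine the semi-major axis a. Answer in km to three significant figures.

a ≈ 5010 km

r = 4.922×10⁶ m.
Specific orbital energy ε = v²/2 − μ/r = (1007)²/2 − 4.904×10¹²/4.922×10⁶ = -4.893×10⁵ J/kg.
Since ε = −μ/(2a), a = −μ/(2ε) = 5.011×10⁶ m = 5011.1 km.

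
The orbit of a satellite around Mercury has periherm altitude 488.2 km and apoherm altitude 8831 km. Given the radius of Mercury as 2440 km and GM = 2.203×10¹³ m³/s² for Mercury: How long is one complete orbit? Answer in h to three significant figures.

T ≈ 7.03 h

r_p = 2440 + 488.2 = 2928.2 km = 2.9282×10⁶ m.
r_a = 2440 + 8831 = 11271 km = 1.1271×10⁷ m.
Semi-major axis a = (r_p + r_a)/2 = (2928.2 + 11271)/2 = 7099.6 km = 7.100×10⁶ m.
By Kepler's third law T = 2π√(a³/μ) = 2π × 4.030×10³ = 2.532×10⁴ s.
= 7.034 h.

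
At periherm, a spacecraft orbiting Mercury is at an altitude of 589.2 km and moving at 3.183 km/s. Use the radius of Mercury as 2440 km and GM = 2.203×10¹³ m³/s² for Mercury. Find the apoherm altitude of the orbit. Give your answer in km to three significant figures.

apoherm altitude ≈ 4510 km

r_p = 2440 + 589.2 = 3029.2 km = 3.029×10⁶ m.
Specific energy ε = v²/2 − μ/r = -2.207×10⁶ J/kg, so a = −μ/(2ε) = 4.991×10⁶ m.
The apsides satisfy r_p + r_a = 2a, so the apoherm radius is 2a − r_p = 6.954×10⁶ m = 6953.6 km.
Apoherm altitude = 6953.6 − 2440 = 4513.6 km.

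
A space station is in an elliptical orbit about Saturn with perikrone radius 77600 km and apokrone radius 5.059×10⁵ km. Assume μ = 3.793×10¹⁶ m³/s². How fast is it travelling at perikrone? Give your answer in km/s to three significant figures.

Semi-major axis a = (r_p + r_a)/2 = 2.9175×10⁵ km = 2.918×10⁸ m.
Vis-viva: v² = μ(2/r − 1/a) = 3.793×10¹⁶ × (2.577×10⁻⁸ − 3.428×10⁻⁹) = 8.476×10⁸ m²/s².
v = 29110 m/s = 29.11 km/s.

v ≈ 29.1 km/s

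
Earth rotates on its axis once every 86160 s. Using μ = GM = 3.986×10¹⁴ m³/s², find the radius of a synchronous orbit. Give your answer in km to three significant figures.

A synchronous orbit has period T, so by Kepler's third law a = (μT²/4π²)^(1/3).
μT²/4π² = 3.986×10¹⁴ × (8.616×10⁴)² / 39.48 = 7.495×10²² m³.
a = 4.216×10⁷ m = 42163 km.

r_sync ≈ 42200 km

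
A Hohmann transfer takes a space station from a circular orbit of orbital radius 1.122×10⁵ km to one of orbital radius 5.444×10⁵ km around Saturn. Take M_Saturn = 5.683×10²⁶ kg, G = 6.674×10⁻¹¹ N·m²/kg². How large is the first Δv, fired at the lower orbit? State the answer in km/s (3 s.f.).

μ = GM = 6.674×10⁻¹¹ × 5.683×10²⁶ = 3.793×10¹⁶ m³/s².
r₁ = 1.122×10⁵ km = 1.122×10⁸ m.
r₂ = 5.444×10⁵ km = 5.444×10⁸ m.
Transfer ellipse a_t = (r₁ + r₂)/2 = 3.283×10⁸ m.
At r₁: circular v_c1 = √(μ/r₁) = 18390 m/s; transfer-perikrone v_p = √[μ(2/r₁ − 1/a_t)] = 23680 m/s.
Δv₁ = v_p − v_c1 = 5290 m/s.
= 5.290 km/s.

Δv ≈ 5.29 km/s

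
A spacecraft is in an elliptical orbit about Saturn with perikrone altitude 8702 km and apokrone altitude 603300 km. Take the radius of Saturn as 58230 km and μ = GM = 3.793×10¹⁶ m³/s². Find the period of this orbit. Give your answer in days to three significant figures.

r_p = 58230 + 8702 = 66932 km = 6.6932×10⁷ m.
r_a = 58230 + 603300 = 661530 km = 6.6153×10⁸ m.
Semi-major axis a = (r_p + r_a)/2 = (66932 + 6.6153×10⁵)/2 = 3.6423×10⁵ km = 3.642×10⁸ m.
By Kepler's third law T = 2π√(a³/μ) = 2π × 3.569×10⁴ = 2.243×10⁵ s.
= 2.596 days.

T ≈ 2.60 days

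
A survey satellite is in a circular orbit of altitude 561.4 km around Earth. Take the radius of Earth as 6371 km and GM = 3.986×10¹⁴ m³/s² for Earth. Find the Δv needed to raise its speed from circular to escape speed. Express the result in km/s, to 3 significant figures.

Δv ≈ 3.14 km/s

r = 6371 + 561.4 = 6932.4 km = 6.9324×10⁶ m.
Circular speed v_c = √(μ/r) = 7583 m/s.
Escape speed v_esc = √(2μ/r) = √2 × v_c = 10720 m/s.
Δv = v_esc − v_c = 3141 m/s = 3.141 km/s.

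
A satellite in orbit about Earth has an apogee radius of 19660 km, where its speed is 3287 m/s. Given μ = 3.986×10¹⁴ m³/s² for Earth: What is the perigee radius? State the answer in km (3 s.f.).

r_a = 1.966×10⁷ m.
Specific energy ε = v²/2 − μ/r = -1.487×10⁷ J/kg, so a = −μ/(2ε) = 1.340×10⁷ m.
The apsides satisfy r_p + r_a = 2a, so the perigee radius is 2a − r_a = 7.141×10⁶ m = 7141.2 km.

perigee radius ≈ 7140 km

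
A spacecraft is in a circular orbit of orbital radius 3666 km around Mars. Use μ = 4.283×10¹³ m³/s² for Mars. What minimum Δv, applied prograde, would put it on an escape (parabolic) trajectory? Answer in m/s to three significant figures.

r = 3666 km = 3.666×10⁶ m.
Circular speed v_c = √(μ/r) = 3418 m/s.
Escape speed v_esc = √(2μ/r) = √2 × v_c = 4834 m/s.
Δv = v_esc − v_c = 1416 m/s.

Δv ≈ 1420 m/s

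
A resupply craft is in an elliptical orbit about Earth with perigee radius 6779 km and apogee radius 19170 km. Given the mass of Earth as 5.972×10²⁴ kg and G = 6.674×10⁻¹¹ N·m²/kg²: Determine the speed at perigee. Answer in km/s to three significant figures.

v ≈ 9.32 km/s

μ = GM = 6.674×10⁻¹¹ × 5.972×10²⁴ = 3.986×10¹⁴ m³/s².
Semi-major axis a = (r_p + r_a)/2 = 12974 km = 1.297×10⁷ m.
Vis-viva: v² = μ(2/r − 1/a) = 3.986×10¹⁴ × (2.950×10⁻⁷ − 7.707×10⁻⁸) = 8.687×10⁷ m²/s².
v = 9320 m/s = 9.320 km/s.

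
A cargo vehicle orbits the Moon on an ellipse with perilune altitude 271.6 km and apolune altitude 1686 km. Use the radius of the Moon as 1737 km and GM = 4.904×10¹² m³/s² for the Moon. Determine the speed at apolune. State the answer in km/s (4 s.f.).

v ≈ 1.029 km/s

r_p = 1737 + 271.6 = 2008.6 km = 2.0086×10⁶ m.
r_a = 1737 + 1686 = 3423.0 km = 3.4230×10⁶ m.
Semi-major axis a = (r_p + r_a)/2 = 2715.8 km = 2.716×10⁶ m.
Vis-viva: v² = μ(2/r − 1/a) = 4.904×10¹² × (5.843×10⁻⁷ − 3.682×10⁻⁷) = 1.060×10⁶ m²/s².
v = 1029 m/s = 1.029 km/s.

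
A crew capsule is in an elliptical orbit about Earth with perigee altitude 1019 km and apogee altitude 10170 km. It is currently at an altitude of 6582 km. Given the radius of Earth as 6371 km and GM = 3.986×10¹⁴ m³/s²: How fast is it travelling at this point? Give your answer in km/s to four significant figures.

v ≈ 5.313 km/s

r_p = 6371 + 1019 = 7390.0 km = 7.3900×10⁶ m.
r_a = 6371 + 10170 = 16541 km = 1.6541×10⁷ m.
r = 6371 + 6582 = 12953 km = 1.295×10⁷ m.
Semi-major axis a = (r_p + r_a)/2 = 11966 km = 1.197×10⁷ m.
Vis-viva: v² = μ(2/r − 1/a) = 3.986×10¹⁴ × (1.544×10⁻⁷ − 8.357×10⁻⁸) = 2.823×10⁷ m²/s².
v = 5313 m/s = 5.313 km/s.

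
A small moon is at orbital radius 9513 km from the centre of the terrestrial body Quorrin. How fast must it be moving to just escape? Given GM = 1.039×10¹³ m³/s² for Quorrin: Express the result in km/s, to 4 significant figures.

r = 9513 km = 9.513×10⁶ m.
Escape speed v_esc = √(2μ/r) = √(2 × 1.039×10¹³ / 9.513×10⁶) = √(2.184×10⁶) = 1478 m/s.
= 1.478 km/s.

v_esc ≈ 1.478 km/s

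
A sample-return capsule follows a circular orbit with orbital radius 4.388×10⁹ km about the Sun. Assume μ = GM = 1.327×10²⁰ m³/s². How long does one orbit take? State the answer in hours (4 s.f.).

r = 4.388×10⁹ km = 4.388×10¹² m.
Kepler's third law: T = 2π√(r³/μ) = 2π√((4.388×10¹²)³ / 1.327×10²⁰).
r³/μ = 6.367×10¹⁷ s², so T = 2π × 7.979×10⁸ = 5.014×10⁹ s.
Converting: 5.014×10⁹ s ÷ 3600 = 1.393×10⁶ hours.

T ≈ 1393000 hours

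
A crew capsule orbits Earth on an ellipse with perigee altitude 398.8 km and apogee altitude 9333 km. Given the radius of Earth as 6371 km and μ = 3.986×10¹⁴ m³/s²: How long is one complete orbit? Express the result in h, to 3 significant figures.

r_p = 6371 + 398.8 = 6769.8 km = 6.7698×10⁶ m.
r_a = 6371 + 9333 = 15704 km = 1.5704×10⁷ m.
Semi-major axis a = (r_p + r_a)/2 = (6769.8 + 15704)/2 = 11237 km = 1.124×10⁷ m.
By Kepler's third law T = 2π√(a³/μ) = 2π × 1.887×10³ = 1.185×10⁴ s.
= 3.293 h.

T ≈ 3.29 h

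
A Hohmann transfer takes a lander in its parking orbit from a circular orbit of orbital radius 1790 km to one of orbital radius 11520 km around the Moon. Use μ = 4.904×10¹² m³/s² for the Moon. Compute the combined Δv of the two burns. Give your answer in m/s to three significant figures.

r₁ = 1790 km = 1.790×10⁶ m.
r₂ = 11520 km = 1.152×10⁷ m.
Transfer ellipse a_t = (r₁ + r₂)/2 = 6.655×10⁶ m.
At r₁: circular v_c1 = √(μ/r₁) = 1655 m/s; transfer-perilune v_p = √[μ(2/r₁ − 1/a_t)] = 2178 m/s.
Δv₁ = v_p − v_c1 = 522.5 m/s.
At r₂: circular v_c2 = √(μ/r₂) = 652.5 m/s; transfer-apolune v_a = √[μ(2/r₂ − 1/a_t)] = 338.4 m/s.
Δv₂ = v_c2 − v_a = 314.1 m/s.
Total Δv = Δv₁ + Δv₂ = 836.6 m/s.

Δv_total ≈ 837 m/s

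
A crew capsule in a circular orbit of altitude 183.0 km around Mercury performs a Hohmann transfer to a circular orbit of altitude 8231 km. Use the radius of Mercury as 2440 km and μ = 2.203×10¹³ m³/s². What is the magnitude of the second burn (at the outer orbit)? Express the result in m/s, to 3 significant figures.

r₁ = 2440 + 183.0 = 2623.0 km = 2.6230×10⁶ m.
r₂ = 2440 + 8231 = 10671 km = 1.0671×10⁷ m.
Transfer ellipse a_t = (r₁ + r₂)/2 = 6.647×10⁶ m.
At r₁: circular v_c1 = √(μ/r₁) = 2898 m/s; transfer-periherm v_p = √[μ(2/r₁ − 1/a_t)] = 3672 m/s.
At r₂: circular v_c2 = √(μ/r₂) = 1437 m/s; transfer-apoherm v_a = √[μ(2/r₂ − 1/a_t)] = 902.6 m/s.
Δv₂ = v_c2 − v_a = 534.2 m/s.

Δv ≈ 534 m/s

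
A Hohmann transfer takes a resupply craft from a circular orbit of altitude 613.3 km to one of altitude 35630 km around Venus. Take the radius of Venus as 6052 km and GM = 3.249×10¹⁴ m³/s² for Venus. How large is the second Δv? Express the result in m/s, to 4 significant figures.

r₁ = 6052 + 613.3 = 6665.3 km = 6.6653×10⁶ m.
r₂ = 6052 + 35630 = 41682 km = 4.1682×10⁷ m.
Transfer ellipse a_t = (r₁ + r₂)/2 = 2.417×10⁷ m.
At r₁: circular v_c1 = √(μ/r₁) = 6982 m/s; transfer-periapsis v_p = √[μ(2/r₁ − 1/a_t)] = 9168 m/s.
At r₂: circular v_c2 = √(μ/r₂) = 2792 m/s; transfer-apoapsis v_a = √[μ(2/r₂ − 1/a_t)] = 1466 m/s.
Δv₂ = v_c2 − v_a = 1326 m/s.

Δv ≈ 1326 m/s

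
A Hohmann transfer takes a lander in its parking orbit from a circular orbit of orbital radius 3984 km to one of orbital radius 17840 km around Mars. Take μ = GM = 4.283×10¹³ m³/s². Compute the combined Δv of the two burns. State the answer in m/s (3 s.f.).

Δv_total ≈ 1530 m/s

r₁ = 3984 km = 3.984×10⁶ m.
r₂ = 17840 km = 1.784×10⁷ m.
Transfer ellipse a_t = (r₁ + r₂)/2 = 1.091×10⁷ m.
At r₁: circular v_c1 = √(μ/r₁) = 3279 m/s; transfer-periapsis v_p = √[μ(2/r₁ − 1/a_t)] = 4192 m/s.
Δv₁ = v_p − v_c1 = 913.6 m/s.
At r₂: circular v_c2 = √(μ/r₂) = 1549 m/s; transfer-apoapsis v_a = √[μ(2/r₂ − 1/a_t)] = 936.2 m/s.
Δv₂ = v_c2 − v_a = 613.2 m/s.
Total Δv = Δv₁ + Δv₂ = 1527 m/s.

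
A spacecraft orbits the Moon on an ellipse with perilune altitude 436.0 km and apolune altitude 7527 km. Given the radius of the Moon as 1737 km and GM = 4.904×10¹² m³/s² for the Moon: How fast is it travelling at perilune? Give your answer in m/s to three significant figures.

v ≈ 1910 m/s

r_p = 1737 + 436.0 = 2173.0 km = 2.1730×10⁶ m.
r_a = 1737 + 7527 = 9264.0 km = 9.2640×10⁶ m.
Semi-major axis a = (r_p + r_a)/2 = 5718.5 km = 5.718×10⁶ m.
Vis-viva: v² = μ(2/r − 1/a) = 4.904×10¹² × (9.204×10⁻⁷ − 1.749×10⁻⁷) = 3.656×10⁶ m²/s².
v = 1912 m/s.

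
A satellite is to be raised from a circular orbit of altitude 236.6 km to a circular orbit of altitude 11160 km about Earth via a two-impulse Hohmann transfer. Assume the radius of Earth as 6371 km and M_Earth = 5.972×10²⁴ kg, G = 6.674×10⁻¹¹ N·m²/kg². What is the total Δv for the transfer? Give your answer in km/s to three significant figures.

Δv_total ≈ 2.83 km/s

μ = GM = 6.674×10⁻¹¹ × 5.972×10²⁴ = 3.986×10¹⁴ m³/s².
r₁ = 6371 + 236.6 = 6607.6 km = 6.6076×10⁶ m.
r₂ = 6371 + 11160 = 17531 km = 1.7531×10⁷ m.
Transfer ellipse a_t = (r₁ + r₂)/2 = 1.207×10⁷ m.
At r₁: circular v_c1 = √(μ/r₁) = 7767 m/s; transfer-perigee v_p = √[μ(2/r₁ − 1/a_t)] = 9360 m/s.
Δv₁ = v_p − v_c1 = 1594 m/s.
At r₂: circular v_c2 = √(μ/r₂) = 4768 m/s; transfer-apogee v_a = √[μ(2/r₂ − 1/a_t)] = 3528 m/s.
Δv₂ = v_c2 − v_a = 1240 m/s.
Total Δv = Δv₁ + Δv₂ = 2834 m/s = 2.834 km/s.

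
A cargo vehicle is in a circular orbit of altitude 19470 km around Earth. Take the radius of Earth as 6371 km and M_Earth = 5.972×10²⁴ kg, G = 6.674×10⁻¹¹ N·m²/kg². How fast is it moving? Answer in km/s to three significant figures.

μ = GM = 6.674×10⁻¹¹ × 5.972×10²⁴ = 3.986×10¹⁴ m³/s².
r = 6371 + 19470 = 25841 km = 2.5841×10⁷ m.
For a circular orbit v = √(μ/r) = √(3.986×10¹⁴ / 2.584×10⁷) = √(1.542×10⁷) = 3927 m/s.
That is 3.927 km/s.

v ≈ 3.93 km/s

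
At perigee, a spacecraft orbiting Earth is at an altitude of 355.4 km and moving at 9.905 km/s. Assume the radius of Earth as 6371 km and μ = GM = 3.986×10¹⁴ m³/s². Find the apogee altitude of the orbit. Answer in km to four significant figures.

apogee altitude ≈ 25960 km

r_p = 6371 + 355.4 = 6726.4 km = 6.726×10⁶ m.
Specific energy ε = v²/2 − μ/r = -1.020×10⁷ J/kg, so a = −μ/(2ε) = 1.953×10⁷ m.
The apsides satisfy r_p + r_a = 2a, so the apogee radius is 2a − r_p = 3.233×10⁷ m = 32335 km.
Apogee altitude = 32335 − 6371 = 25964 km.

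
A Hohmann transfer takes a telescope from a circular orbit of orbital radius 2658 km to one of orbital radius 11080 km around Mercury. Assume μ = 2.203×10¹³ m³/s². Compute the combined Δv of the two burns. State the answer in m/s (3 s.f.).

Δv_total ≈ 1310 m/s

r₁ = 2658 km = 2.658×10⁶ m.
r₂ = 11080 km = 1.108×10⁷ m.
Transfer ellipse a_t = (r₁ + r₂)/2 = 6.869×10⁶ m.
At r₁: circular v_c1 = √(μ/r₁) = 2879 m/s; transfer-periherm v_p = √[μ(2/r₁ − 1/a_t)] = 3656 m/s.
Δv₁ = v_p − v_c1 = 777.5 m/s.
At r₂: circular v_c2 = √(μ/r₂) = 1410 m/s; transfer-apoherm v_a = √[μ(2/r₂ − 1/a_t)] = 877.1 m/s.
Δv₂ = v_c2 − v_a = 532.9 m/s.
Total Δv = Δv₁ + Δv₂ = 1310 m/s.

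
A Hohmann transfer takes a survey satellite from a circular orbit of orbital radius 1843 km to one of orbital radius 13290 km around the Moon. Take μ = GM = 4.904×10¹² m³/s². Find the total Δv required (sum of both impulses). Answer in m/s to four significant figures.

Δv_total ≈ 838.3 m/s

r₁ = 1843 km = 1.843×10⁶ m.
r₂ = 13290 km = 1.329×10⁷ m.
Transfer ellipse a_t = (r₁ + r₂)/2 = 7.566×10⁶ m.
At r₁: circular v_c1 = √(μ/r₁) = 1631 m/s; transfer-perilune v_p = √[μ(2/r₁ − 1/a_t)] = 2162 m/s.
Δv₁ = v_p − v_c1 = 530.6 m/s.
At r₂: circular v_c2 = √(μ/r₂) = 607.5 m/s; transfer-apolune v_a = √[μ(2/r₂ − 1/a_t)] = 299.8 m/s.
Δv₂ = v_c2 − v_a = 307.7 m/s.
Total Δv = Δv₁ + Δv₂ = 838.3 m/s.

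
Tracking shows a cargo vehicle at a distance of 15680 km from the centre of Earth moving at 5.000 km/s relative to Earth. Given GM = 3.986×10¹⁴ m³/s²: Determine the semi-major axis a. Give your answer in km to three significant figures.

r = 1.568×10⁷ m.
Specific orbital energy ε = v²/2 − μ/r = (5000)²/2 − 3.986×10¹⁴/1.568×10⁷ = -1.292×10⁷ J/kg.
Since ε = −μ/(2a), a = −μ/(2ε) = 1.542×10⁷ m = 15425 km.

a ≈ 15400 km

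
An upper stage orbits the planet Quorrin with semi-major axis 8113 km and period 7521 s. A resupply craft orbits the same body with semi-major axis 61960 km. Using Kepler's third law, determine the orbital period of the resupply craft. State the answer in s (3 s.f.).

Kepler's third law: T² ∝ a³, so T₂ = T₁ (a₂/a₁)^(3/2).
a₂/a₁ = 7.637, (a₂/a₁)^(3/2) = 21.11.
T₂ = 7521 × 21.11 = 1.587×10⁵ s.

T₂ ≈ 1.59×10⁵ s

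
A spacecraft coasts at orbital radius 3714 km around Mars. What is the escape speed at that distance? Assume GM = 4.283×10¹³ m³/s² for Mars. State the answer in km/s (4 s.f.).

r = 3714 km = 3.714×10⁶ m.
Escape speed v_esc = √(2μ/r) = √(2 × 4.283×10¹³ / 3.714×10⁶) = √(2.306×10⁷) = 4803 m/s.
= 4.803 km/s.

v_esc ≈ 4.803 km/s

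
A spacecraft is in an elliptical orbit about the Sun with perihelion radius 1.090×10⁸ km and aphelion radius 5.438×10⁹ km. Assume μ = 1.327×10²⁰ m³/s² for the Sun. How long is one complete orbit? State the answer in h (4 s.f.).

T ≈ 699800 h

Semi-major axis a = (r_p + r_a)/2 = (1.0900×10⁸ + 5.4380×10⁹)/2 = 2.7735×10⁹ km = 2.774×10¹² m.
By Kepler's third law T = 2π√(a³/μ) = 2π × 4.010×10⁸ = 2.519×10⁹ s.
= 6.998×10⁵ h.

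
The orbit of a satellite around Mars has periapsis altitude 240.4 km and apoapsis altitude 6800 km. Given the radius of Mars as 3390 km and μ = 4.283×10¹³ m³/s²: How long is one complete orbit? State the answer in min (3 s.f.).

T ≈ 291 min

r_p = 3390 + 240.4 = 3630.4 km = 3.6304×10⁶ m.
r_a = 3390 + 6800 = 10190 km = 1.0190×10⁷ m.
Semi-major axis a = (r_p + r_a)/2 = (3630.4 + 10190)/2 = 6910.2 km = 6.910×10⁶ m.
By Kepler's third law T = 2π√(a³/μ) = 2π × 2.776×10³ = 1.744×10⁴ s.
= 290.7 min.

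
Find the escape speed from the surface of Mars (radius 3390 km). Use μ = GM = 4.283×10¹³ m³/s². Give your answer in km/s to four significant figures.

r = R = 3.390×10⁶ m.
Escape speed v_esc = √(2μ/r) = √(2 × 4.283×10¹³ / 3.390×10⁶) = √(2.527×10⁷) = 5027 m/s.
= 5.027 km/s.

v_esc ≈ 5.027 km/s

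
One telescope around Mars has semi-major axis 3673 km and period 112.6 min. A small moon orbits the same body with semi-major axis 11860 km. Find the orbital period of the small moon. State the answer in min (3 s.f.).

Kepler's third law: T² ∝ a³, so T₂ = T₁ (a₂/a₁)^(3/2).
a₂/a₁ = 3.229, (a₂/a₁)^(3/2) = 5.802.
T₂ = 112.6 × 5.802 = 653.3 min.

T₂ ≈ 653 min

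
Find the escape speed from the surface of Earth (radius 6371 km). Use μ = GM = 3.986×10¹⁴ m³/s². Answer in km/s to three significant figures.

v_esc ≈ 11.2 km/s

r = R = 6.371×10⁶ m.
Escape speed v_esc = √(2μ/r) = √(2 × 3.986×10¹⁴ / 6.371×10⁶) = √(1.251×10⁸) = 11190 m/s.
= 11.19 km/s.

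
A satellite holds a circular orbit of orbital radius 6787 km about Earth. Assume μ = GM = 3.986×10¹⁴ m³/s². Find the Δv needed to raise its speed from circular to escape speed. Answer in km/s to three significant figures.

r = 6787 km = 6.787×10⁶ m.
Circular speed v_c = √(μ/r) = 7664 m/s.
Escape speed v_esc = √(2μ/r) = √2 × v_c = 10840 m/s.
Δv = v_esc − v_c = 3174 m/s = 3.174 km/s.

Δv ≈ 3.17 km/s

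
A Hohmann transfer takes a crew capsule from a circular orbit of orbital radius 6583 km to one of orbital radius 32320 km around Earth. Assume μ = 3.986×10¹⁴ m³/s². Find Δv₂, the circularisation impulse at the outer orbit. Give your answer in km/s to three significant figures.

Δv ≈ 1.47 km/s

r₁ = 6583 km = 6.583×10⁶ m.
r₂ = 32320 km = 3.232×10⁷ m.
Transfer ellipse a_t = (r₁ + r₂)/2 = 1.945×10⁷ m.
At r₁: circular v_c1 = √(μ/r₁) = 7781 m/s; transfer-perigee v_p = √[μ(2/r₁ − 1/a_t)] = 10030 m/s.
At r₂: circular v_c2 = √(μ/r₂) = 3512 m/s; transfer-apogee v_a = √[μ(2/r₂ − 1/a_t)] = 2043 m/s.
Δv₂ = v_c2 − v_a = 1469 m/s.
= 1.469 km/s.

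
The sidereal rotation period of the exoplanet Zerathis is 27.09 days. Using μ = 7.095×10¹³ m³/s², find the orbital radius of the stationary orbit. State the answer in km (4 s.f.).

r_sync ≈ 2.143×10⁵ km

T = 27.09 days = 2.341×10⁶ s.
A synchronous orbit has period T, so by Kepler's third law a = (μT²/4π²)^(1/3).
μT²/4π² = 7.095×10¹³ × (2.341×10⁶)² / 39.48 = 9.846×10²⁴ m³.
a = 2.143×10⁸ m = 2.1433×10⁵ km.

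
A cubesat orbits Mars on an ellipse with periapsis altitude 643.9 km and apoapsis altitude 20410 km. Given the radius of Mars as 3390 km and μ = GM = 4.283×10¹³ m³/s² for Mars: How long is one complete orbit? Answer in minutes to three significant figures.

r_p = 3390 + 643.9 = 4033.9 km = 4.0339×10⁶ m.
r_a = 3390 + 20410 = 23800 km = 2.3800×10⁷ m.
Semi-major axis a = (r_p + r_a)/2 = (4033.9 + 23800)/2 = 13917 km = 1.392×10⁷ m.
By Kepler's third law T = 2π√(a³/μ) = 2π × 7.933×10³ = 4.985×10⁴ s.
= 830.8 minutes.

T ≈ 831 minutes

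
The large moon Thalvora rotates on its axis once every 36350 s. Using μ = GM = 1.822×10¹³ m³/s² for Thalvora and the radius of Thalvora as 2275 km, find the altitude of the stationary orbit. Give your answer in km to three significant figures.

h_sync ≈ 6210 km

A synchronous orbit has period T, so by Kepler's third law a = (μT²/4π²)^(1/3).
μT²/4π² = 1.822×10¹³ × (3.635×10⁴)² / 39.48 = 6.098×10²⁰ m³.
a = 8.480×10⁶ m = 8480.1 km.
Altitude h = a − R = 8480.1 − 2275 = 6205.1 km.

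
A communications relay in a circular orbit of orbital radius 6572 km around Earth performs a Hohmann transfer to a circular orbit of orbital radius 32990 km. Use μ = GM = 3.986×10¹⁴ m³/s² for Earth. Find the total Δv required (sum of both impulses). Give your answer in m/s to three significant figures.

r₁ = 6572 km = 6.572×10⁶ m.
r₂ = 32990 km = 3.299×10⁷ m.
Transfer ellipse a_t = (r₁ + r₂)/2 = 1.978×10⁷ m.
At r₁: circular v_c1 = √(μ/r₁) = 7788 m/s; transfer-perigee v_p = √[μ(2/r₁ − 1/a_t)] = 10060 m/s.
Δv₁ = v_p − v_c1 = 2270 m/s.
At r₂: circular v_c2 = √(μ/r₂) = 3476 m/s; transfer-apogee v_a = √[μ(2/r₂ − 1/a_t)] = 2004 m/s.
Δv₂ = v_c2 − v_a = 1472 m/s.
Total Δv = Δv₁ + Δv₂ = 3742 m/s.

Δv_total ≈ 3740 m/s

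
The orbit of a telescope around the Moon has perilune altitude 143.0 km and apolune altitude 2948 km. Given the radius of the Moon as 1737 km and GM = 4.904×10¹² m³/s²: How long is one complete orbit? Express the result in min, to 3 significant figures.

T ≈ 281 min

r_p = 1737 + 143.0 = 1880.0 km = 1.8800×10⁶ m.
r_a = 1737 + 2948 = 4685.0 km = 4.6850×10⁶ m.
Semi-major axis a = (r_p + r_a)/2 = (1880.0 + 4685.0)/2 = 3282.5 km = 3.282×10⁶ m.
By Kepler's third law T = 2π√(a³/μ) = 2π × 2.686×10³ = 1.687×10⁴ s.
= 281.2 min.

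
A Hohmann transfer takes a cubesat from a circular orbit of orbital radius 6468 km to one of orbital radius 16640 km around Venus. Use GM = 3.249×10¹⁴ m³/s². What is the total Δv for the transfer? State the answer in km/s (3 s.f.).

r₁ = 6468 km = 6.468×10⁶ m.
r₂ = 16640 km = 1.664×10⁷ m.
Transfer ellipse a_t = (r₁ + r₂)/2 = 1.155×10⁷ m.
At r₁: circular v_c1 = √(μ/r₁) = 7087 m/s; transfer-periapsis v_p = √[μ(2/r₁ − 1/a_t)] = 8506 m/s.
Δv₁ = v_p − v_c1 = 1418 m/s.
At r₂: circular v_c2 = √(μ/r₂) = 4419 m/s; transfer-apoapsis v_a = √[μ(2/r₂ − 1/a_t)] = 3306 m/s.
Δv₂ = v_c2 − v_a = 1113 m/s.
Total Δv = Δv₁ + Δv₂ = 2531 m/s = 2.531 km/s.

Δv_total ≈ 2.53 km/s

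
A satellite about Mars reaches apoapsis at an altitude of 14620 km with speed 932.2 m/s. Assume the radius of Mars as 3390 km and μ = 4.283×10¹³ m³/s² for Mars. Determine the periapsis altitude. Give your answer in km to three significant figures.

periapsis altitude ≈ 636 km

r_a = 3390 + 14620 = 18010 km = 1.801×10⁷ m.
Specific energy ε = v²/2 − μ/r = -1.944×10⁶ J/kg, so a = −μ/(2ε) = 1.102×10⁷ m.
The apsides satisfy r_p + r_a = 2a, so the periapsis radius is 2a − r_a = 4.026×10⁶ m = 4026.1 km.
Periapsis altitude = 4026.1 − 3390 = 636.15 km.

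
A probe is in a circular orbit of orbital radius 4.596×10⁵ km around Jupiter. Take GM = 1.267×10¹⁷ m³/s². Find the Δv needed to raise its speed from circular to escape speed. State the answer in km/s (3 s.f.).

Δv ≈ 6.88 km/s

r = 4.596×10⁵ km = 4.596×10⁸ m.
Circular speed v_c = √(μ/r) = 16600 m/s.
Escape speed v_esc = √(2μ/r) = √2 × v_c = 23480 m/s.
Δv = v_esc − v_c = 6877 m/s = 6.877 km/s.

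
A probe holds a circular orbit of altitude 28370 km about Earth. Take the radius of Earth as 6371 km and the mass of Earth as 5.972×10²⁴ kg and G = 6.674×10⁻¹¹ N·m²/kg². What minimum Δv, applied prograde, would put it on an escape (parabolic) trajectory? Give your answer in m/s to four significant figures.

Δv ≈ 1403 m/s

μ = GM = 6.674×10⁻¹¹ × 5.972×10²⁴ = 3.986×10¹⁴ m³/s².
r = 6371 + 28370 = 34741 km = 3.4741×10⁷ m.
Circular speed v_c = √(μ/r) = 3387 m/s.
Escape speed v_esc = √(2μ/r) = √2 × v_c = 4790 m/s.
Δv = v_esc − v_c = 1403 m/s.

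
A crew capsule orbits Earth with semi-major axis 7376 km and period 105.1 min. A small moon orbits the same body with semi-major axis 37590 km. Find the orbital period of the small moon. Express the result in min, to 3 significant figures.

T₂ ≈ 1210 min

Kepler's third law: T² ∝ a³, so T₂ = T₁ (a₂/a₁)^(3/2).
a₂/a₁ = 5.096, (a₂/a₁)^(3/2) = 11.50.
T₂ = 105.1 × 11.50 = 1209 min.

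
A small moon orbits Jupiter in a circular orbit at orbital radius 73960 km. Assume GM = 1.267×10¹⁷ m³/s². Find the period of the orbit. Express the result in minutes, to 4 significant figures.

T ≈ 187.1 minutes

r = 73960 km = 7.396×10⁷ m.
Kepler's third law: T = 2π√(r³/μ) = 2π√((7.396×10⁷)³ / 1.267×10¹⁷).
r³/μ = 3.193×10⁶ s², so T = 2π × 1.787×10³ = 1.123×10⁴ s.
Converting: 1.123×10⁴ s ÷ 60.00 = 187.1 minutes.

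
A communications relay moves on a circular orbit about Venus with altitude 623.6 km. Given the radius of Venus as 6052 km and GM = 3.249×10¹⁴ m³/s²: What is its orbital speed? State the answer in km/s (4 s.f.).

r = 6052 + 623.6 = 6675.6 km = 6.6756×10⁶ m.
For a circular orbit v = √(μ/r) = √(3.249×10¹⁴ / 6.676×10⁶) = √(4.867×10⁷) = 6976 m/s.
That is 6.976 km/s.

v ≈ 6.976 km/s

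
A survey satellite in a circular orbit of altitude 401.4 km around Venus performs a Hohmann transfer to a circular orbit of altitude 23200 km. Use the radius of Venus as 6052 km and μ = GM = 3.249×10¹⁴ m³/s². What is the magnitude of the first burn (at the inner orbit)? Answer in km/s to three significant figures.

r₁ = 6052 + 401.4 = 6453.4 km = 6.4534×10⁶ m.
r₂ = 6052 + 23200 = 29252 km = 2.9252×10⁷ m.
Transfer ellipse a_t = (r₁ + r₂)/2 = 1.785×10⁷ m.
At r₁: circular v_c1 = √(μ/r₁) = 7095 m/s; transfer-periapsis v_p = √[μ(2/r₁ − 1/a_t)] = 9083 m/s.
Δv₁ = v_p − v_c1 = 1987 m/s.
= 1.987 km/s.

Δv ≈ 1.99 km/s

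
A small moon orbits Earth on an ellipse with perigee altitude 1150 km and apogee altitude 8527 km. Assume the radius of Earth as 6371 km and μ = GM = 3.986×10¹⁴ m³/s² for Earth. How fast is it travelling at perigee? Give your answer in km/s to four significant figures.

r_p = 6371 + 1150 = 7521.0 km = 7.5210×10⁶ m.
r_a = 6371 + 8527 = 14898 km = 1.4898×10⁷ m.
Semi-major axis a = (r_p + r_a)/2 = 11210 km = 1.121×10⁷ m.
Vis-viva: v² = μ(2/r − 1/a) = 3.986×10¹⁴ × (2.659×10⁻⁷ − 8.921×10⁻⁸) = 7.044×10⁷ m²/s².
v = 8393 m/s = 8.393 km/s.

v ≈ 8.393 km/s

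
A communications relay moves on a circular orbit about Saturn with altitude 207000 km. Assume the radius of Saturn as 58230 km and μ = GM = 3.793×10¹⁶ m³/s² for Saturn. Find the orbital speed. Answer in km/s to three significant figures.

r = 58230 + 207000 = 265230 km = 2.6523×10⁸ m.
For a circular orbit v = √(μ/r) = √(3.793×10¹⁶ / 2.652×10⁸) = √(1.430×10⁸) = 11960 m/s.
That is 11.96 km/s.

v ≈ 12.0 km/s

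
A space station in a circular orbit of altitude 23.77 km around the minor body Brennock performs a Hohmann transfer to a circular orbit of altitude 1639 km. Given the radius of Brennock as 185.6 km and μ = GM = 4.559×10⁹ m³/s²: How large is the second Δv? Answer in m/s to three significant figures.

Δv ≈ 27.3 m/s

r₁ = 185.6 + 23.77 = 209.37 km = 2.0937×10⁵ m.
r₂ = 185.6 + 1639 = 1824.6 km = 1.8246×10⁶ m.
Transfer ellipse a_t = (r₁ + r₂)/2 = 1.017×10⁶ m.
At r₁: circular v_c1 = √(μ/r₁) = 147.6 m/s; transfer-periapsis v_p = √[μ(2/r₁ − 1/a_t)] = 197.7 m/s.
At r₂: circular v_c2 = √(μ/r₂) = 49.99 m/s; transfer-apoapsis v_a = √[μ(2/r₂ − 1/a_t)] = 22.68 m/s.
Δv₂ = v_c2 − v_a = 27.31 m/s.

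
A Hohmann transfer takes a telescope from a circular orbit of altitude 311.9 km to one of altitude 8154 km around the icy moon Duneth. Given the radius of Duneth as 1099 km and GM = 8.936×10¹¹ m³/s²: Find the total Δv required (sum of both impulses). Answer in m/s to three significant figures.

Δv_total ≈ 403 m/s

r₁ = 1099 + 311.9 = 1410.9 km = 1.4109×10⁶ m.
r₂ = 1099 + 8154 = 9253.0 km = 9.2530×10⁶ m.
Transfer ellipse a_t = (r₁ + r₂)/2 = 5.332×10⁶ m.
At r₁: circular v_c1 = √(μ/r₁) = 795.8 m/s; transfer-periapsis v_p = √[μ(2/r₁ − 1/a_t)] = 1048 m/s.
Δv₁ = v_p − v_c1 = 252.6 m/s.
At r₂: circular v_c2 = √(μ/r₂) = 310.8 m/s; transfer-apoapsis v_a = √[μ(2/r₂ − 1/a_t)] = 159.9 m/s.
Δv₂ = v_c2 − v_a = 150.9 m/s.
Total Δv = Δv₁ + Δv₂ = 403.5 m/s.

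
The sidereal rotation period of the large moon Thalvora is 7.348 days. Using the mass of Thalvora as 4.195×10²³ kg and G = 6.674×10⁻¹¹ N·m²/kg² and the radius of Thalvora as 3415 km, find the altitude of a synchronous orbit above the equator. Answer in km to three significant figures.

μ = GM = 6.674×10⁻¹¹ × 4.195×10²³ = 2.800×10¹³ m³/s².
T = 7.348 days = 6.349×10⁵ s.
A synchronous orbit has period T, so by Kepler's third law a = (μT²/4π²)^(1/3).
μT²/4π² = 2.800×10¹³ × (6.349×10⁵)² / 39.48 = 2.858×10²³ m³.
a = 6.587×10⁷ m = 65873 km.
Altitude h = a − R = 65873 − 3415 = 62458 km.

h_sync ≈ 62500 km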